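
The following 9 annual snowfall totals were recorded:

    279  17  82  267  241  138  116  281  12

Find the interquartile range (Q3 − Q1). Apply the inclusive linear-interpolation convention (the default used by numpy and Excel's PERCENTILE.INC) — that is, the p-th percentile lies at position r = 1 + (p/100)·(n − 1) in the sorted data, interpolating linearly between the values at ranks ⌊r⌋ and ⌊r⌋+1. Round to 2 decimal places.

185.00

Sorted: 12, 17, 82, 116, 138, 241, 267, 279, 281.
n = 9.
P25: r = 3 (integer) → 82.
P75: r = 7 (integer) → 267.
Difference: 267 − 82 = 185.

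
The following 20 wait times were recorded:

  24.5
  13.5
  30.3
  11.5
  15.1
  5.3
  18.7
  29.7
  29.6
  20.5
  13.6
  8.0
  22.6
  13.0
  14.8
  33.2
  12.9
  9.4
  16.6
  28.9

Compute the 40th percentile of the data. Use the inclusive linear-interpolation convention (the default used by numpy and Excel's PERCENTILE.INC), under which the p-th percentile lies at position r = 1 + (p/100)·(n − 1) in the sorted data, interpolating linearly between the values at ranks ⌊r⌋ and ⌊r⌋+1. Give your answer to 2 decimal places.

Sorted: 5.3, 8.0, 9.4, 11.5, 12.9, 13.0, 13.5, 13.6, 14.8, 15.1, 16.6, 18.7, 20.5, 22.6, 24.5, 28.9, 29.6, 29.7, 30.3, 33.2.
n = 20.
r = 1 + (40/100)·(20 − 1) = 1 + 7.6 = 8.6.
Rank 8 is 13.6 and rank 9 is 14.8.
Interpolate: 13.6 + 0.6·(14.8 − 13.6) = 13.6 + 0.6·1.2 = 14.32.

14.32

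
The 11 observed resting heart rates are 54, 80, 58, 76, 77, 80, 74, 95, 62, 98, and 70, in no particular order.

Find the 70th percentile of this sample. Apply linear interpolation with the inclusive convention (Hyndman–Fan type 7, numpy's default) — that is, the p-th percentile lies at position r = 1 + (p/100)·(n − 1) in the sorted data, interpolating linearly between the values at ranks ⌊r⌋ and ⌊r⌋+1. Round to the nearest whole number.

80

Sorted: 54, 58, 62, 70, 74, 76, 77, 80, 80, 95, 98.
n = 11.
r = 1 + (70/100)·(11 − 1) = 1 + 7 = 8.
r is an integer, so P70 is the value at rank 8: 80.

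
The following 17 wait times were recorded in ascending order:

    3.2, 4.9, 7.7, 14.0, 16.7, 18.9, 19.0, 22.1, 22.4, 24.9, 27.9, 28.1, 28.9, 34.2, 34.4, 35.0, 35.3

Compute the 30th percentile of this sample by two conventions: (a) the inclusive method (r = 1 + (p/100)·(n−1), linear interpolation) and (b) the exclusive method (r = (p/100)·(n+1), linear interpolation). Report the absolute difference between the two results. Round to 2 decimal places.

n = 17.
(a) r = 5.8; between ranks 5 (16.7) and 6 (18.9): 18.46.
(b) r = 5.4; between ranks 5 (16.7) and 6 (18.9): 17.58.
|18.46 − 17.58| = 0.88.

0.88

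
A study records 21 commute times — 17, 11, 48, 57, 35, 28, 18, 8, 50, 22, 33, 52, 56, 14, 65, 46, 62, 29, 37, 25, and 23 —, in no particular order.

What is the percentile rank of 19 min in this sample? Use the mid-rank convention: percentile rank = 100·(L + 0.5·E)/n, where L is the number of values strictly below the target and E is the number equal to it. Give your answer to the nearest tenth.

23.8

Sorted: 8, 11, 14, 17, 18, 22, 23, 25, 28, 29, 33, 35, 37, 46, 48, 50, 52, 56, 57, 62, 65.
Count below 19: L = 5; count equal: E = 0; n = 21.
Percentile rank = 100·(5 + 0.5·0)/21 = 100·5/21 = 23.81.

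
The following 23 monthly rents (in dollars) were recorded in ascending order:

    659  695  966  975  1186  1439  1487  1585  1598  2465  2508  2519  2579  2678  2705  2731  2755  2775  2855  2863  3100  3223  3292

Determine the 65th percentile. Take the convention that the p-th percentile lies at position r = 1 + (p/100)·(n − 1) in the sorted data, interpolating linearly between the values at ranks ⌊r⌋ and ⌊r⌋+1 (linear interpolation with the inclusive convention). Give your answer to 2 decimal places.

2712.80

n = 23.
r = 1 + (65/100)·(23 − 1) = 1 + 14.3 = 15.3.
Rank 15 is 2705 and rank 16 is 2731.
Interpolate: 2705 + 0.3·(2731 − 2705) = 2705 + 0.3·26 = 2712.8.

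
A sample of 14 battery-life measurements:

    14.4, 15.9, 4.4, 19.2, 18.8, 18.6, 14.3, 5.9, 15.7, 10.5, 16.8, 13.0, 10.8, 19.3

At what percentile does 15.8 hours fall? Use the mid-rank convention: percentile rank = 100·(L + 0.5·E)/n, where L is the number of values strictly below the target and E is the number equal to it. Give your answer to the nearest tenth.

57.1

Sorted: 4.4, 5.9, 10.5, 10.8, 13.0, 14.3, 14.4, 15.7, 15.9, 16.8, 18.6, 18.8, 19.2, 19.3.
Count below 15.8: L = 8; count equal: E = 0; n = 14.
Percentile rank = 100·(8 + 0.5·0)/14 = 100·8/14 = 57.14.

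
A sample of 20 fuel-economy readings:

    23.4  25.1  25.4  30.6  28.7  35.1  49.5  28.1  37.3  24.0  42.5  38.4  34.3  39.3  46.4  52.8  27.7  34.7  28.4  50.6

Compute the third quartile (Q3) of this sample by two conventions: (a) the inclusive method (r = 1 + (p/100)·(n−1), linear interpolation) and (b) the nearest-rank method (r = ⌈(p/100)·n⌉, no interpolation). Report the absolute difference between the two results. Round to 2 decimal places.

0.80

Sorted: 23.4, 24.0, 25.1, 25.4, 27.7, 28.1, 28.4, 28.7, 30.6, 34.3, 34.7, 35.1, 37.3, 38.4, 39.3, 42.5, 46.4, 49.5, 50.6, 52.8.
n = 20.
(a) r = 15.25; between ranks 15 (39.3) and 16 (42.5): 40.1.
(b) the nearest-rank method: rank 15 → 39.3.
|40.1 − 39.3| = 0.8.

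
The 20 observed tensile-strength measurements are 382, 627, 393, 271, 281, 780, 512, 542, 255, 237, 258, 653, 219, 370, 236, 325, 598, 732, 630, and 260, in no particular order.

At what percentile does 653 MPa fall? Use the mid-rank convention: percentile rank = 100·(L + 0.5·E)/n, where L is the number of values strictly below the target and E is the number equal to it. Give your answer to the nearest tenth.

87.5

Sorted: 219, 236, 237, 255, 258, 260, 271, 281, 325, 370, 382, 393, 512, 542, 598, 627, 630, 653, 732, 780.
Count below 653: L = 17; count equal: E = 1; n = 20.
Percentile rank = 100·(17 + 0.5·1)/20 = 100·17.5/20 = 87.5.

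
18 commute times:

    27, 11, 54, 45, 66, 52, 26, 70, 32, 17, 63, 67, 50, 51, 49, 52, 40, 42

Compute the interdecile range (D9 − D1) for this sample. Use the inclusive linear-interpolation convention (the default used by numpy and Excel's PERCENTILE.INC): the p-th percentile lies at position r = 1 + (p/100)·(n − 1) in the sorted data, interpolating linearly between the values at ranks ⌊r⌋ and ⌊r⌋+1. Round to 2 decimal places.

Sorted: 11, 17, 26, 27, 32, 40, 42, 45, 49, 50, 51, 52, 52, 54, 63, 66, 67, 70.
n = 18.
P10: r = 2.7; ranks 2–3 are 17, 26; interpolating gives 23.3.
P90: r = 16.3; ranks 16–17 are 66, 67; interpolating gives 66.3.
Difference: 66.3 − 23.3 = 43.

43.00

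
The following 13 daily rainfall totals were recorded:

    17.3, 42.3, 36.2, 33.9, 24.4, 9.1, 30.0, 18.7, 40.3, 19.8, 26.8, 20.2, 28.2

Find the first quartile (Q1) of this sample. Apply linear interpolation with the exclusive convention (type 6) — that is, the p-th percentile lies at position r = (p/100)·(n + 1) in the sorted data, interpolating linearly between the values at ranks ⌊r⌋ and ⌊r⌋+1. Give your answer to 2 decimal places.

19.25

Sorted: 9.1, 17.3, 18.7, 19.8, 20.2, 24.4, 26.8, 28.2, 30.0, 33.9, 36.2, 40.3, 42.3.
n = 13.
r = (25/100)·(13 + 1) = 3.5.
Rank 3 is 18.7 and rank 4 is 19.8.
Interpolate: 18.7 + 0.5·(19.8 − 18.7) = 18.7 + 0.5·1.1 = 19.25.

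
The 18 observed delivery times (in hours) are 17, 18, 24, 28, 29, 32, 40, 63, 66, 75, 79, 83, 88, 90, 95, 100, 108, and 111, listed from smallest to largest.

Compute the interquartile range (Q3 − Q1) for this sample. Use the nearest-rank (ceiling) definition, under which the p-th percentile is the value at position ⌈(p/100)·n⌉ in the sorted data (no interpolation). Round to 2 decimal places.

61.00

n = 18.
P25: rank ⌈25/100·18⌉ = 5 → 29.
P75: rank ⌈75/100·18⌉ = 14 → 90.
Difference: 90 − 29 = 61.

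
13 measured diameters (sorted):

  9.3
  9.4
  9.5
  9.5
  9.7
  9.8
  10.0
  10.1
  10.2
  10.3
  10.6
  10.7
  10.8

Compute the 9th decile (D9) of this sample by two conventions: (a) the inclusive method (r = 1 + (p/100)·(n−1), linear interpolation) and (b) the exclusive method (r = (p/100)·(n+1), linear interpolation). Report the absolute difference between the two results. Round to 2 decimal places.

n = 13.
(a) r = 11.8; between ranks 11 (10.6) and 12 (10.7): 10.68.
(b) r = 12.6; between ranks 12 (10.7) and 13 (10.8): 10.76.
|10.68 − 10.76| = 0.08.

0.08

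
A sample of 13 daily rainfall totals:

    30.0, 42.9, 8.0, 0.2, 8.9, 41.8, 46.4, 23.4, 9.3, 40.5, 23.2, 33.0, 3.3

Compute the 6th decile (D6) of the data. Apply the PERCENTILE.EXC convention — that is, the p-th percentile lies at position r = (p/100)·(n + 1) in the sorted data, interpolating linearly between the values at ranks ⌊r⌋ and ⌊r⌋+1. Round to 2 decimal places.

Sorted: 0.2, 3.3, 8.0, 8.9, 9.3, 23.2, 23.4, 30.0, 33.0, 40.5, 41.8, 42.9, 46.4.
n = 13.
r = (60/100)·(13 + 1) = 8.4.
Rank 8 is 30.0 and rank 9 is 33.0.
Interpolate: 30.0 + 0.4·(33.0 − 30.0) = 30.0 + 0.4·3 = 31.2.

31.20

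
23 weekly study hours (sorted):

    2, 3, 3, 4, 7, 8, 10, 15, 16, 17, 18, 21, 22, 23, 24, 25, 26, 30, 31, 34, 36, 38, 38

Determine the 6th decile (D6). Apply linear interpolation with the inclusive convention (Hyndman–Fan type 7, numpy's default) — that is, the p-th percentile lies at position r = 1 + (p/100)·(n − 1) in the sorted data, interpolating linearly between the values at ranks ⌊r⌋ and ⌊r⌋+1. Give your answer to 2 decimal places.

n = 23.
r = 1 + (60/100)·(23 − 1) = 1 + 13.2 = 14.2.
Rank 14 is 23 and rank 15 is 24.
Interpolate: 23 + 0.2·(24 − 23) = 23 + 0.2·1 = 23.2.

23.20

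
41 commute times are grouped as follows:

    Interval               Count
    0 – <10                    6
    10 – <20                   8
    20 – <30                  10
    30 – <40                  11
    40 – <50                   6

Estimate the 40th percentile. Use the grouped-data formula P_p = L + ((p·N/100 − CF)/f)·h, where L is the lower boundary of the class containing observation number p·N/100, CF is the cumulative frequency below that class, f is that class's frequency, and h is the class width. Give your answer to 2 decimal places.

22.40

N = 41; target position k = 40/100 · 41 = 16.4.
Cumulative frequencies: 6, 14, 24, 35, 41.
Observation 16.4 falls in the class 20 – <30.
L = 20, CF = 14, f = 10, h = 10.
P40 = 20 + ((16.4 − 14)/10)·10 = 20 + 2.4 = 22.4.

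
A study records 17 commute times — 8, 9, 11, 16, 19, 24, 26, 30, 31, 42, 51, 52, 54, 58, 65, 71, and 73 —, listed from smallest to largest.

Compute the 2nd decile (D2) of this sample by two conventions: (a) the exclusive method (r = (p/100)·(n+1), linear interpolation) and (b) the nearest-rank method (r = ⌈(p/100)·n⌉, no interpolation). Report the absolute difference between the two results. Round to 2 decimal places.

2.00

n = 17.
(a) r = 3.6; between ranks 3 (11) and 4 (16): 14.
(b) the nearest-rank method: rank 4 → 16.
|14 − 16| = 2.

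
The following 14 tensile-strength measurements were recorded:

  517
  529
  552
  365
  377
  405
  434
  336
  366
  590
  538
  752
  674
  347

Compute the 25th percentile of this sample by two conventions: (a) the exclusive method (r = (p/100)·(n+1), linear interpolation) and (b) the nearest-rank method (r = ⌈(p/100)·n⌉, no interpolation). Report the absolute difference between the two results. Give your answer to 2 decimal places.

0.25

Sorted: 336, 347, 365, 366, 377, 405, 434, 517, 529, 538, 552, 590, 674, 752.
n = 14.
(a) r = 3.75; between ranks 3 (365) and 4 (366): 365.75.
(b) the nearest-rank method: rank 4 → 366.
|365.75 − 366| = 0.25.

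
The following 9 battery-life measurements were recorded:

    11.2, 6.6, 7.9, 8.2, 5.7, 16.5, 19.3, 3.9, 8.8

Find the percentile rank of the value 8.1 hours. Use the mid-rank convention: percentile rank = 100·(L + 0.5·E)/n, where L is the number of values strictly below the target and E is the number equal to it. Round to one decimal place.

Sorted: 3.9, 5.7, 6.6, 7.9, 8.2, 8.8, 11.2, 16.5, 19.3.
Count below 8.1: L = 4; count equal: E = 0; n = 9.
Percentile rank = 100·(4 + 0.5·0)/9 = 100·4/9 = 44.44.

44.4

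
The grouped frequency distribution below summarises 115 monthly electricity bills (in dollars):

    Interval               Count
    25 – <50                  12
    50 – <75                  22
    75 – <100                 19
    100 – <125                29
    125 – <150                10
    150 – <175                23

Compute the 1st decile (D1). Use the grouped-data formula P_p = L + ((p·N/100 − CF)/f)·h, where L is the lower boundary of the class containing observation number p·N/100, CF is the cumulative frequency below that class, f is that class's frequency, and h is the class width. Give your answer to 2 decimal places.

N = 115; target position k = 10/100 · 115 = 11.5.
Cumulative frequencies: 12, 34, 53, 82, 92, 115.
Observation 11.5 falls in the class 25 – <50.
L = 25, CF = 0, f = 12, h = 25.
P10 = 25 + ((11.5 − 0)/12)·25 = 25 + 23.9583 = 48.9583.

48.96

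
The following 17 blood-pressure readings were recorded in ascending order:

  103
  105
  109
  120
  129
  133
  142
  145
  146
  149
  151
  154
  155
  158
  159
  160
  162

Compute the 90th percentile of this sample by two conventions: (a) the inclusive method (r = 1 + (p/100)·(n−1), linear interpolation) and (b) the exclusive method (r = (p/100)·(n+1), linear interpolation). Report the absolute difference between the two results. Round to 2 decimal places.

1.00

n = 17.
(a) r = 15.4; between ranks 15 (159) and 16 (160): 159.4.
(b) r = 16.2; between ranks 16 (160) and 17 (162): 160.4.
|159.4 − 160.4| = 1.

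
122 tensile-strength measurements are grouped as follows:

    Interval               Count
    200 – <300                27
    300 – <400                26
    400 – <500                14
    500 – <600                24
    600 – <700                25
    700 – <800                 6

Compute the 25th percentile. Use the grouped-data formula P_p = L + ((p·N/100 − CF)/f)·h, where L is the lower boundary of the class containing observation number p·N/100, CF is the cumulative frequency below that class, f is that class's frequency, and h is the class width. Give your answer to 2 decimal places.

313.46

N = 122; target position k = 25/100 · 122 = 30.5.
Cumulative frequencies: 27, 53, 67, 91, 116, 122.
Observation 30.5 falls in the class 300 – <400.
L = 300, CF = 27, f = 26, h = 100.
P25 = 300 + ((30.5 − 27)/26)·100 = 300 + 13.4615 = 313.462.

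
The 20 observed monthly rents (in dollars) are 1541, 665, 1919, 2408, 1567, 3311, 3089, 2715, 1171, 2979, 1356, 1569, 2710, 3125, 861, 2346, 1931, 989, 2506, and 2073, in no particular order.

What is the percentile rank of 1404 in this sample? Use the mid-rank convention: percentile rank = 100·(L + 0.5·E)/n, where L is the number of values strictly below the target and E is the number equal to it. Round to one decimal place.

Sorted: 665, 861, 989, 1171, 1356, 1541, 1567, 1569, 1919, 1931, 2073, 2346, 2408, 2506, 2710, 2715, 2979, 3089, 3125, 3311.
Count below 1404: L = 5; count equal: E = 0; n = 20.
Percentile rank = 100·(5 + 0.5·0)/20 = 100·5/20 = 25.

25.0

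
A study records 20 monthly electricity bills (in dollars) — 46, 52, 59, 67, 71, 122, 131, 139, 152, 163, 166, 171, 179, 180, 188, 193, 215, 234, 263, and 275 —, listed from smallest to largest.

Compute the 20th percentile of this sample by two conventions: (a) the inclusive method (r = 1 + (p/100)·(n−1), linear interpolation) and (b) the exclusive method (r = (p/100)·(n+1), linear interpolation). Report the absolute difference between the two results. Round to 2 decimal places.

n = 20.
(a) r = 4.8; between ranks 4 (67) and 5 (71): 70.2.
(b) r = 4.2; between ranks 4 (67) and 5 (71): 67.8.
|70.2 − 67.8| = 2.4.

2.40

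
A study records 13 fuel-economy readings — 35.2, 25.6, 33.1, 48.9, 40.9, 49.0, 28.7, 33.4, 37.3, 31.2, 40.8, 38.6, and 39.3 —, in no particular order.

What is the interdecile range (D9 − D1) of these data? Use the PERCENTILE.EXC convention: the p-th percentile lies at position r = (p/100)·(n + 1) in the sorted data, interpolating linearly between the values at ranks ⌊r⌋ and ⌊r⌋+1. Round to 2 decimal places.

Sorted: 25.6, 28.7, 31.2, 33.1, 33.4, 35.2, 37.3, 38.6, 39.3, 40.8, 40.9, 48.9, 49.0.
n = 13.
P10: r = 1.4; ranks 1–2 are 25.6, 28.7; interpolating gives 26.84.
P90: r = 12.6; ranks 12–13 are 48.9, 49.0; interpolating gives 48.96.
Difference: 48.96 − 26.84 = 22.12.

22.12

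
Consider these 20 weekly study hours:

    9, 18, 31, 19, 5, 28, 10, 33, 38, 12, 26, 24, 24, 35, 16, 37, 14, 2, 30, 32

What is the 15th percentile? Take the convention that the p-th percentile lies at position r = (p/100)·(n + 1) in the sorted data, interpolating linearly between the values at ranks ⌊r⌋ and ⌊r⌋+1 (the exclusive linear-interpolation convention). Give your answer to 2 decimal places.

Sorted: 2, 5, 9, 10, 12, 14, 16, 18, 19, 24, 24, 26, 28, 30, 31, 32, 33, 35, 37, 38.
n = 20.
r = (15/100)·(20 + 1) = 3.15.
Rank 3 is 9 and rank 4 is 10.
Interpolate: 9 + 0.15·(10 − 9) = 9 + 0.15·1 = 9.15.

9.15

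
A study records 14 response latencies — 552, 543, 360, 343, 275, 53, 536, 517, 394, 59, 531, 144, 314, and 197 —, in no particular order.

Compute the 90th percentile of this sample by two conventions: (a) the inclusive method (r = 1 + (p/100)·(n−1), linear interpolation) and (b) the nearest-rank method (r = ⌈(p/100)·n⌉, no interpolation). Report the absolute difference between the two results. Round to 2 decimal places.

Sorted: 53, 59, 144, 197, 275, 314, 343, 360, 394, 517, 531, 536, 543, 552.
n = 14.
(a) r = 12.7; between ranks 12 (536) and 13 (543): 540.9.
(b) the nearest-rank method: rank 13 → 543.
|540.9 − 543| = 2.1.

2.10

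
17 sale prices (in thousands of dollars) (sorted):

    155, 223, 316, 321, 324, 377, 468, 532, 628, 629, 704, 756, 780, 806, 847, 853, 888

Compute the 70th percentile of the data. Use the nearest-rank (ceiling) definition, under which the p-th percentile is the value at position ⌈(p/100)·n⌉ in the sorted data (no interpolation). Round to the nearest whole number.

n = 17.
Position = ⌈70/100 · 17⌉ = ⌈11.9⌉ = 12.
The value at rank 12 is 756.

756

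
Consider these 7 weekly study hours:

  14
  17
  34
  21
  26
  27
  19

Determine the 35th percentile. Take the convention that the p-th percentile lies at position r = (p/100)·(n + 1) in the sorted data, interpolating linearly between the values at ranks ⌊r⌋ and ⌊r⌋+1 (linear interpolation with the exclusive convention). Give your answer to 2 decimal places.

18.60

Sorted: 14, 17, 19, 21, 26, 27, 34.
n = 7.
r = (35/100)·(7 + 1) = 2.8.
Rank 2 is 17 and rank 3 is 19.
Interpolate: 17 + 0.8·(19 − 17) = 17 + 0.8·2 = 18.6.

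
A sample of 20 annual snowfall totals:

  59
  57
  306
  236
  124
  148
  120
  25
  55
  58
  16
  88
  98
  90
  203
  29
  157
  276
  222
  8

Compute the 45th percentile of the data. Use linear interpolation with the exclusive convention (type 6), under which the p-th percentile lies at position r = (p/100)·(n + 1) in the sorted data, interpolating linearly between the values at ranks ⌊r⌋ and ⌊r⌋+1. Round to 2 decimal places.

Sorted: 8, 16, 25, 29, 55, 57, 58, 59, 88, 90, 98, 120, 124, 148, 157, 203, 222, 236, 276, 306.
n = 20.
r = (45/100)·(20 + 1) = 9.45.
Rank 9 is 88 and rank 10 is 90.
Interpolate: 88 + 0.45·(90 − 88) = 88 + 0.45·2 = 88.9.

88.90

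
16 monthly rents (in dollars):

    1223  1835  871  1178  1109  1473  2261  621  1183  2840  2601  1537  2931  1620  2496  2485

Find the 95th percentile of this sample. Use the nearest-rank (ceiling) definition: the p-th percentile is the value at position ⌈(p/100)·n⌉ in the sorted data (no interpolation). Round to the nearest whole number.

2931

Sorted: 621, 871, 1109, 1178, 1183, 1223, 1473, 1537, 1620, 1835, 2261, 2485, 2496, 2601, 2840, 2931.
n = 16.
Position = ⌈95/100 · 16⌉ = ⌈15.2⌉ = 16.
The value at rank 16 is 2931.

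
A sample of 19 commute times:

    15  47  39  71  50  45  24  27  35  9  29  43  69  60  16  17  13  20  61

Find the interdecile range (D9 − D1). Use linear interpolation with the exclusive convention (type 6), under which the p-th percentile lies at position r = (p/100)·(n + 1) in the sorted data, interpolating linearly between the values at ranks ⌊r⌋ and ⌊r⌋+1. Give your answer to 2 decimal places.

56.00

Sorted: 9, 13, 15, 16, 17, 20, 24, 27, 29, 35, 39, 43, 45, 47, 50, 60, 61, 69, 71.
n = 19.
P10: r = 2 (integer) → 13.
P90: r = 18 (integer) → 69.
Difference: 69 − 13 = 56.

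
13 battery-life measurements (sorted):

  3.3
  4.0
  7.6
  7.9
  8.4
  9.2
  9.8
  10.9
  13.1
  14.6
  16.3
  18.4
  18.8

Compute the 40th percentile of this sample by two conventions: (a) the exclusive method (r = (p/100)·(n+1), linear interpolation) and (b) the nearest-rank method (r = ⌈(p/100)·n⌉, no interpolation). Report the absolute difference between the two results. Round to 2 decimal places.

n = 13.
(a) r = 5.6; between ranks 5 (8.4) and 6 (9.2): 8.88.
(b) the nearest-rank method: rank 6 → 9.2.
|8.88 − 9.2| = 0.32.

0.32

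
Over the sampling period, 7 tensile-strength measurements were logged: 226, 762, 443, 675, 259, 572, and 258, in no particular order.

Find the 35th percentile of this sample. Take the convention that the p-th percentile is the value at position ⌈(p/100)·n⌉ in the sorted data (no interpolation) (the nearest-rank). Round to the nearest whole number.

Sorted: 226, 258, 259, 443, 572, 675, 762.
n = 7.
Position = ⌈35/100 · 7⌉ = ⌈2.45⌉ = 3.
The value at rank 3 is 259.

259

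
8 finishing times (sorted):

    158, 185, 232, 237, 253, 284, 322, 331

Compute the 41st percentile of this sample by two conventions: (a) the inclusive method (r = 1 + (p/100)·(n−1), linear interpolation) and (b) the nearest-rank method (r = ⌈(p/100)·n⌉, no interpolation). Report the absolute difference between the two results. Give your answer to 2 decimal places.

0.65

n = 8.
(a) r = 3.87; between ranks 3 (232) and 4 (237): 236.35.
(b) the nearest-rank method: rank 4 → 237.
|236.35 − 237| = 0.65.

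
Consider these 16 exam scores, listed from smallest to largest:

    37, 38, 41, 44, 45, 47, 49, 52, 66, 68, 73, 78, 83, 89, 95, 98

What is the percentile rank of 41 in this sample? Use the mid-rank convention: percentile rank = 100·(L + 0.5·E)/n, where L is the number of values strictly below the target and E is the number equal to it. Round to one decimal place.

15.6

Count below 41: L = 2; count equal: E = 1; n = 16.
Percentile rank = 100·(2 + 0.5·1)/16 = 100·2.5/16 = 15.62.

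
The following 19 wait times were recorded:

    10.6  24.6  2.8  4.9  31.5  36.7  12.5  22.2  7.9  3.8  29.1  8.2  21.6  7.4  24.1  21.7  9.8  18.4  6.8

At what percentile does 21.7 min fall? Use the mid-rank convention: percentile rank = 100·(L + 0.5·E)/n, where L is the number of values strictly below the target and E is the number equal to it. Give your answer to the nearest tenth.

Sorted: 2.8, 3.8, 4.9, 6.8, 7.4, 7.9, 8.2, 9.8, 10.6, 12.5, 18.4, 21.6, 21.7, 22.2, 24.1, 24.6, 29.1, 31.5, 36.7.
Count below 21.7: L = 12; count equal: E = 1; n = 19.
Percentile rank = 100·(12 + 0.5·1)/19 = 100·12.5/19 = 65.79.

65.8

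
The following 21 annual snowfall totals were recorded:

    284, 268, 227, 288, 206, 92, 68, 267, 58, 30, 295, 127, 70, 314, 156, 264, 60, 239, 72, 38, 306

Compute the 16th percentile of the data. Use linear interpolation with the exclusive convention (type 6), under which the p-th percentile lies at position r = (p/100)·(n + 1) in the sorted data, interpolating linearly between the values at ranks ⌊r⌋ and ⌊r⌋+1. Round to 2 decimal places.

Sorted: 30, 38, 58, 60, 68, 70, 72, 92, 127, 156, 206, 227, 239, 264, 267, 268, 284, 288, 295, 306, 314.
n = 21.
r = (16/100)·(21 + 1) = 3.52.
Rank 3 is 58 and rank 4 is 60.
Interpolate: 58 + 0.52·(60 − 58) = 58 + 0.52·2 = 59.04.

59.04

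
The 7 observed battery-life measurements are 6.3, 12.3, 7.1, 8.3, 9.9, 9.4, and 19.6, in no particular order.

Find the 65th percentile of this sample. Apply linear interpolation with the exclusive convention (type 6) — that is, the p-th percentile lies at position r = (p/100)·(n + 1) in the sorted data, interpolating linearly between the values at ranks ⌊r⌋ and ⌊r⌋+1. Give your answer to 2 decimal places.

Sorted: 6.3, 7.1, 8.3, 9.4, 9.9, 12.3, 19.6.
n = 7.
r = (65/100)·(7 + 1) = 5.2.
Rank 5 is 9.9 and rank 6 is 12.3.
Interpolate: 9.9 + 0.2·(12.3 − 9.9) = 9.9 + 0.2·2.4 = 10.38.

10.38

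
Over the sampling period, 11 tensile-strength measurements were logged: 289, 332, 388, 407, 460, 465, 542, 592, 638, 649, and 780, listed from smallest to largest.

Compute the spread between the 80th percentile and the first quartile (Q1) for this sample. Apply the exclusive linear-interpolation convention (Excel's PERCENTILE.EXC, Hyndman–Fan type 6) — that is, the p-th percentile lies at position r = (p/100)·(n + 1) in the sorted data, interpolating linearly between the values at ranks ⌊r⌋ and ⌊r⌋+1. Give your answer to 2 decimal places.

n = 11.
P25: r = 3 (integer) → 388.
P80: r = 9.6; ranks 9–10 are 638, 649; interpolating gives 644.6.
Difference: 644.6 − 388 = 256.6.

256.60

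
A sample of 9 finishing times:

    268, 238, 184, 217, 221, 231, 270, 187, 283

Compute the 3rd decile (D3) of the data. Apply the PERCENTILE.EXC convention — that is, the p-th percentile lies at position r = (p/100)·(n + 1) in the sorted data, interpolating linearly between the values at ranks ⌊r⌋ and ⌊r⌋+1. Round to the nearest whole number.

Sorted: 184, 187, 217, 221, 231, 238, 268, 270, 283.
n = 9.
r = (30/100)·(9 + 1) = 3.
r is an integer, so P30 is the value at rank 3: 217.

217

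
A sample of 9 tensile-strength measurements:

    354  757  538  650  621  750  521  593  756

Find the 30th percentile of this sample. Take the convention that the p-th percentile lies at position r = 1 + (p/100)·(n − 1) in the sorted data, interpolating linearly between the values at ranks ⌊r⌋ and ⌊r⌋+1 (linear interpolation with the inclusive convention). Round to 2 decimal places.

560.00

Sorted: 354, 521, 538, 593, 621, 650, 750, 756, 757.
n = 9.
r = 1 + (30/100)·(9 − 1) = 1 + 2.4 = 3.4.
Rank 3 is 538 and rank 4 is 593.
Interpolate: 538 + 0.4·(593 − 538) = 538 + 0.4·55 = 560.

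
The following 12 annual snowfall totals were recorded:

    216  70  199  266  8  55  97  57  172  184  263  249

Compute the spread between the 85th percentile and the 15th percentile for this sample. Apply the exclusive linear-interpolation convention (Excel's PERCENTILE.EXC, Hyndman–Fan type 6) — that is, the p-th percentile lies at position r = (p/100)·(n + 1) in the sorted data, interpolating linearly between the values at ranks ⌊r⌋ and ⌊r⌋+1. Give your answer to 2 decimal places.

210.50

Sorted: 8, 55, 57, 70, 97, 172, 184, 199, 216, 249, 263, 266.
n = 12.
P15: r = 1.95; ranks 1–2 are 8, 55; interpolating gives 52.65.
P85: r = 11.05; ranks 11–12 are 263, 266; interpolating gives 263.15.
Difference: 263.15 − 52.65 = 210.5.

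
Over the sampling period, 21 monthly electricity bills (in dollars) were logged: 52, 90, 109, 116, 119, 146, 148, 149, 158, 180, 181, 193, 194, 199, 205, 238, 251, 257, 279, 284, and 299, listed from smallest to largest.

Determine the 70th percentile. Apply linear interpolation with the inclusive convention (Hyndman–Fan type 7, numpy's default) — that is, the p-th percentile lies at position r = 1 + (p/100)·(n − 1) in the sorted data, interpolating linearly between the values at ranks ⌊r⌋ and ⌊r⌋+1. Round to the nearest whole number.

205

n = 21.
r = 1 + (70/100)·(21 − 1) = 1 + 14 = 15.
r is an integer, so P70 is the value at rank 15: 205.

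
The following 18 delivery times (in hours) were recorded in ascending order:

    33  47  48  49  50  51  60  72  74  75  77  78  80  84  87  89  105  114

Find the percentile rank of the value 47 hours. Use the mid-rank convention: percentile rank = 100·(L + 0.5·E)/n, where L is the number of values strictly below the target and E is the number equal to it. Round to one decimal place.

8.3

Count below 47: L = 1; count equal: E = 1; n = 18.
Percentile rank = 100·(1 + 0.5·1)/18 = 100·1.5/18 = 8.333.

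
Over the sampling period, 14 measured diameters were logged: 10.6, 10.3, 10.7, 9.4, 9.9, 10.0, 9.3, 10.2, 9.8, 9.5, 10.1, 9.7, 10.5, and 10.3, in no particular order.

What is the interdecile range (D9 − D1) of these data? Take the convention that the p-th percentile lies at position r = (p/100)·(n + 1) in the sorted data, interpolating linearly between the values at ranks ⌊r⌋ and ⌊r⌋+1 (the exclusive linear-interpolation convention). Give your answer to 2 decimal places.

1.30

Sorted: 9.3, 9.4, 9.5, 9.7, 9.8, 9.9, 10.0, 10.1, 10.2, 10.3, 10.3, 10.5, 10.6, 10.7.
n = 14.
P10: r = 1.5; ranks 1–2 are 9.3, 9.4; interpolating gives 9.35.
P90: r = 13.5; ranks 13–14 are 10.6, 10.7; interpolating gives 10.65.
Difference: 10.65 − 9.35 = 1.3.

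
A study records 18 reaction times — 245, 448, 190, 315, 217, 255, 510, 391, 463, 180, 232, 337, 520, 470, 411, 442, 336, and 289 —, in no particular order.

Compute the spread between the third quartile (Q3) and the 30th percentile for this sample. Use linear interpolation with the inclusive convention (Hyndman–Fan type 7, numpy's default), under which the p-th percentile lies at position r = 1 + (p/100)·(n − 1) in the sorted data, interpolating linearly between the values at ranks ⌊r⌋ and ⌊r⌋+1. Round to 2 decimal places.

Sorted: 180, 190, 217, 232, 245, 255, 289, 315, 336, 337, 391, 411, 442, 448, 463, 470, 510, 520.
n = 18.
P30: r = 6.1; ranks 6–7 are 255, 289; interpolating gives 258.4.
P75: r = 13.75; ranks 13–14 are 442, 448; interpolating gives 446.5.
Difference: 446.5 − 258.4 = 188.1.

188.10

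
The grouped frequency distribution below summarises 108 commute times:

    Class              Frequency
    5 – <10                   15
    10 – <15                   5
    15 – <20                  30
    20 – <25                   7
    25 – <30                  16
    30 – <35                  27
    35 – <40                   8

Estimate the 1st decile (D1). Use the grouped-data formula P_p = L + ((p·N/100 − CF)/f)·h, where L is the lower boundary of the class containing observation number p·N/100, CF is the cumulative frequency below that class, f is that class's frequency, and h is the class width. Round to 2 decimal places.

N = 108; target position k = 10/100 · 108 = 10.8.
Cumulative frequencies: 15, 20, 50, 57, 73, 100, 108.
Observation 10.8 falls in the class 5 – <10.
L = 5, CF = 0, f = 15, h = 5.
P10 = 5 + ((10.8 − 0)/15)·5 = 5 + 3.6 = 8.6.

8.60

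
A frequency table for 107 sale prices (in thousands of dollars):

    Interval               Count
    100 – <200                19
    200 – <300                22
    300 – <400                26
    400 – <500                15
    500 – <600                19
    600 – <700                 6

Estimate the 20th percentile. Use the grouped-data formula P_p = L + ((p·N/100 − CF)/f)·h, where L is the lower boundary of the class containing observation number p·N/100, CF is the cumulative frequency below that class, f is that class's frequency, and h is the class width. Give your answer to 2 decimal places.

N = 107; target position k = 20/100 · 107 = 21.4.
Cumulative frequencies: 19, 41, 67, 82, 101, 107.
Observation 21.4 falls in the class 200 – <300.
L = 200, CF = 19, f = 22, h = 100.
P20 = 200 + ((21.4 − 19)/22)·100 = 200 + 10.9091 = 210.909.

210.91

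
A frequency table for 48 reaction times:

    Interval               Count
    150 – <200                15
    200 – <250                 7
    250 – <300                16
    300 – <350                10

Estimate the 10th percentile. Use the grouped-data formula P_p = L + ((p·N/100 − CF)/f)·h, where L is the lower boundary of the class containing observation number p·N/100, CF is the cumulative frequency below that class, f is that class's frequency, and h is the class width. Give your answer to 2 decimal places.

N = 48; target position k = 10/100 · 48 = 4.8.
Cumulative frequencies: 15, 22, 38, 48.
Observation 4.8 falls in the class 150 – <200.
L = 150, CF = 0, f = 15, h = 50.
P10 = 150 + ((4.8 − 0)/15)·50 = 150 + 16 = 166.

166.00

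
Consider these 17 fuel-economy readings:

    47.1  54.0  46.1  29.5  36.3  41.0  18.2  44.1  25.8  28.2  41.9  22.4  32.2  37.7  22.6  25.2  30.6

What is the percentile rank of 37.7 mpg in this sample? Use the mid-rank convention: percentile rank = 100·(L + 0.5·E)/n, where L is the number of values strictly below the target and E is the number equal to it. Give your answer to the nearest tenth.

Sorted: 18.2, 22.4, 22.6, 25.2, 25.8, 28.2, 29.5, 30.6, 32.2, 36.3, 37.7, 41.0, 41.9, 44.1, 46.1, 47.1, 54.0.
Count below 37.7: L = 10; count equal: E = 1; n = 17.
Percentile rank = 100·(10 + 0.5·1)/17 = 100·10.5/17 = 61.76.

61.8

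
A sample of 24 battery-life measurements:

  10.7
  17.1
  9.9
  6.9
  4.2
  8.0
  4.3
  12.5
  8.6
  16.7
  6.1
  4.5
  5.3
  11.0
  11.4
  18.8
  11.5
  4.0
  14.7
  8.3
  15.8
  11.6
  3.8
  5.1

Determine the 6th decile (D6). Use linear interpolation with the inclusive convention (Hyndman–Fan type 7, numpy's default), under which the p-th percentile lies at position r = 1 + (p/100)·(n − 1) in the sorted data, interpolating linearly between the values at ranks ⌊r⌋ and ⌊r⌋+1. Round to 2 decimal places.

10.94

Sorted: 3.8, 4.0, 4.2, 4.3, 4.5, 5.1, 5.3, 6.1, 6.9, 8.0, 8.3, 8.6, 9.9, 10.7, 11.0, 11.4, 11.5, 11.6, 12.5, 14.7, 15.8, 16.7, 17.1, 18.8.
n = 24.
r = 1 + (60/100)·(24 − 1) = 1 + 13.8 = 14.8.
Rank 14 is 10.7 and rank 15 is 11.0.
Interpolate: 10.7 + 0.8·(11.0 − 10.7) = 10.7 + 0.8·0.3 = 10.94.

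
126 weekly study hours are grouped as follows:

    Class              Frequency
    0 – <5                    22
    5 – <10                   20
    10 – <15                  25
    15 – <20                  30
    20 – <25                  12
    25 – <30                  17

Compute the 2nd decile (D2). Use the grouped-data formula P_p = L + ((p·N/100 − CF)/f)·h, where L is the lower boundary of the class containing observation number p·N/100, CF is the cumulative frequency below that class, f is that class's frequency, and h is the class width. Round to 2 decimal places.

N = 126; target position k = 20/100 · 126 = 25.2.
Cumulative frequencies: 22, 42, 67, 97, 109, 126.
Observation 25.2 falls in the class 5 – <10.
L = 5, CF = 22, f = 20, h = 5.
P20 = 5 + ((25.2 − 22)/20)·5 = 5 + 0.8 = 5.8.

5.80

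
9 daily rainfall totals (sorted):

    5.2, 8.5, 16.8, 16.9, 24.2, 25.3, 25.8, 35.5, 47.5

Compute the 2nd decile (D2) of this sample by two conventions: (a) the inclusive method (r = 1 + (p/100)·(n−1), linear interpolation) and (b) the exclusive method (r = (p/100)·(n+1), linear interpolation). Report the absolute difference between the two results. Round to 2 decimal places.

n = 9.
(a) r = 2.6; between ranks 2 (8.5) and 3 (16.8): 13.48.
(b) r = 2 → value at rank 2 = 8.5.
|13.48 − 8.5| = 4.98.

4.98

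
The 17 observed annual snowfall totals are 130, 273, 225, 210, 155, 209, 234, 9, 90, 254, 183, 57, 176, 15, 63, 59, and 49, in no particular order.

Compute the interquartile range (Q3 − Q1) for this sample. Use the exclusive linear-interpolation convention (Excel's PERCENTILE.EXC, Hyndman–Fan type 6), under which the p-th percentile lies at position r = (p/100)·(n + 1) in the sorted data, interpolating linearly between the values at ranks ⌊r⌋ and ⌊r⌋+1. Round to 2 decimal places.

159.50

Sorted: 9, 15, 49, 57, 59, 63, 90, 130, 155, 176, 183, 209, 210, 225, 234, 254, 273.
n = 17.
P25: r = 4.5; ranks 4–5 are 57, 59; interpolating gives 58.
P75: r = 13.5; ranks 13–14 are 210, 225; interpolating gives 217.5.
Difference: 217.5 − 58 = 159.5.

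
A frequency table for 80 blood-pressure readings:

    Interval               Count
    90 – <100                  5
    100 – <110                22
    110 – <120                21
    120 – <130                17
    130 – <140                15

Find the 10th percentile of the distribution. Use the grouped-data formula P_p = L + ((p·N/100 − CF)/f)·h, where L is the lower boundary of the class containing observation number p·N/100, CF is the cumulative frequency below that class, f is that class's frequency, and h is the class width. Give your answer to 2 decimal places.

101.36

N = 80; target position k = 10/100 · 80 = 8.
Cumulative frequencies: 5, 27, 48, 65, 80.
Observation 8 falls in the class 100 – <110.
L = 100, CF = 5, f = 22, h = 10.
P10 = 100 + ((8 − 5)/22)·10 = 100 + 1.36364 = 101.364.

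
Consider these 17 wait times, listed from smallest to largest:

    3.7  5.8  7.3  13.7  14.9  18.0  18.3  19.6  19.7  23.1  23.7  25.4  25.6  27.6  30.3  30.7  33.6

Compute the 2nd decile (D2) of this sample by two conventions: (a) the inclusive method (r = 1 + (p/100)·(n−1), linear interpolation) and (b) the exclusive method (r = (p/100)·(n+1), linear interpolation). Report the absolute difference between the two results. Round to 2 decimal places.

n = 17.
(a) r = 4.2; between ranks 4 (13.7) and 5 (14.9): 13.94.
(b) r = 3.6; between ranks 3 (7.3) and 4 (13.7): 11.14.
|13.94 − 11.14| = 2.8.

2.80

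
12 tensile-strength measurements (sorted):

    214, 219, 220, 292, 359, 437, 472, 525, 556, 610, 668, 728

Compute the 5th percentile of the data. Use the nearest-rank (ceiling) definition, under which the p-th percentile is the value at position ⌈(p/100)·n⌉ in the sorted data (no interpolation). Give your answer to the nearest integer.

214

n = 12.
Position = ⌈5/100 · 12⌉ = ⌈0.6⌉ = 1.
The value at rank 1 is 214.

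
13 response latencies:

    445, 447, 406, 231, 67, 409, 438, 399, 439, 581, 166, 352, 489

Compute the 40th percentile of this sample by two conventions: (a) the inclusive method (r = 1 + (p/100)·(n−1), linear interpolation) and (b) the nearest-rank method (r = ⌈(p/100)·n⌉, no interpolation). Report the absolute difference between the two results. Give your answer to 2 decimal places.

1.40

Sorted: 67, 166, 231, 352, 399, 406, 409, 438, 439, 445, 447, 489, 581.
n = 13.
(a) r = 5.8; between ranks 5 (399) and 6 (406): 404.6.
(b) the nearest-rank method: rank 6 → 406.
|404.6 − 406| = 1.4.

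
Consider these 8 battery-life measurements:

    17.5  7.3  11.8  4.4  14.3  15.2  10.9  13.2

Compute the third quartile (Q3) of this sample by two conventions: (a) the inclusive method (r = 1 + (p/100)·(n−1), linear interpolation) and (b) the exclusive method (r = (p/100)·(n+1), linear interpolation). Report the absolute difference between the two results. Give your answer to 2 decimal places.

0.45

Sorted: 4.4, 7.3, 10.9, 11.8, 13.2, 14.3, 15.2, 17.5.
n = 8.
(a) r = 6.25; between ranks 6 (14.3) and 7 (15.2): 14.525.
(b) r = 6.75; between ranks 6 (14.3) and 7 (15.2): 14.975.
|14.525 − 14.975| = 0.45.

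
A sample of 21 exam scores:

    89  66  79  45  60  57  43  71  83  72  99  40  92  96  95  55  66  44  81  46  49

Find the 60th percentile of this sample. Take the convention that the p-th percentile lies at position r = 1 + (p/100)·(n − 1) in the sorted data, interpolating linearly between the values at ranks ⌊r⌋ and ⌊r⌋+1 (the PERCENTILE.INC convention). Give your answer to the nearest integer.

Sorted: 40, 43, 44, 45, 46, 49, 55, 57, 60, 66, 66, 71, 72, 79, 81, 83, 89, 92, 95, 96, 99.
n = 21.
r = 1 + (60/100)·(21 − 1) = 1 + 12 = 13.
r is an integer, so P60 is the value at rank 13: 72.

72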